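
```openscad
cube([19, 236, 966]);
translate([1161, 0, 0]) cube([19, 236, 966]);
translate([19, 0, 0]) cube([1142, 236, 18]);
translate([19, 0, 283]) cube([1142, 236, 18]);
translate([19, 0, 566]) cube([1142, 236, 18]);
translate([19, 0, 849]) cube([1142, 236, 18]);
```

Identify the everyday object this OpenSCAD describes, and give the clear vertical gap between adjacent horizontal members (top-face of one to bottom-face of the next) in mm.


A bookshelf. The clear shelf gap is 265 mm.

Two tall side panels with 4 horizontal boards between them — a bookshelf. The first two shelf undersides are at z = 0 and z = 283; with shelf thickness 18, the clear gap is 283 − 0 − 18 = 265 mm.


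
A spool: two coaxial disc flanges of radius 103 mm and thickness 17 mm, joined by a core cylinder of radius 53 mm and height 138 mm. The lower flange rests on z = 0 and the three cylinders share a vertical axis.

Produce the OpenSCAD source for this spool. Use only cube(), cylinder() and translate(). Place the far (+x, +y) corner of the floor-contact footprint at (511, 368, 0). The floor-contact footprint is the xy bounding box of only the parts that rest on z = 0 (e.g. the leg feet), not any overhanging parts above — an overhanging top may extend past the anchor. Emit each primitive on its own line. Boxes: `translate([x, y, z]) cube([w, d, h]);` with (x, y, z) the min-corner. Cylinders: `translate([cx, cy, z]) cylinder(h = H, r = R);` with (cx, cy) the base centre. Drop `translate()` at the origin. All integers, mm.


translate([408, 265, 0]) cylinder(h = 17, r = 103);
translate([408, 265, 17]) cylinder(h = 138, r = 53);
translate([408, 265, 155]) cylinder(h = 17, r = 103);


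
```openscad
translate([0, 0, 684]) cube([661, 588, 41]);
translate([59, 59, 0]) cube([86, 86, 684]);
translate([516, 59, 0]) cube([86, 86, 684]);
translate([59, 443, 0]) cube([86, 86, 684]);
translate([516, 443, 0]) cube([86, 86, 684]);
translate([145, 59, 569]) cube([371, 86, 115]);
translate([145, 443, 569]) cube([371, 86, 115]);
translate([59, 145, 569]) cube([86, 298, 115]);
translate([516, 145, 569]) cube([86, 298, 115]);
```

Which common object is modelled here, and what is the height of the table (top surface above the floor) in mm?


A table. The table height is 725 mm.

A 661×588×41 slab sits at z = 684 on four 86 mm square posts — a table. The top surface is at 684 + 41 = 725 mm.


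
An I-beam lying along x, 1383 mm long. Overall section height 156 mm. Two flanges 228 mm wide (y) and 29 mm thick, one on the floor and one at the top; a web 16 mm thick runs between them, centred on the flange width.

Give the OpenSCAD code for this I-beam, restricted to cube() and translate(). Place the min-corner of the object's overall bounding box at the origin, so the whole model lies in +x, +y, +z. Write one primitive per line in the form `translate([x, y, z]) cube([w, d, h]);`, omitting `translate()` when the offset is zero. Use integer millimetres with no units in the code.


cube([1383, 228, 29]);
translate([0, 106, 29]) cube([1383, 16, 98]);
translate([0, 0, 127]) cube([1383, 228, 29]);


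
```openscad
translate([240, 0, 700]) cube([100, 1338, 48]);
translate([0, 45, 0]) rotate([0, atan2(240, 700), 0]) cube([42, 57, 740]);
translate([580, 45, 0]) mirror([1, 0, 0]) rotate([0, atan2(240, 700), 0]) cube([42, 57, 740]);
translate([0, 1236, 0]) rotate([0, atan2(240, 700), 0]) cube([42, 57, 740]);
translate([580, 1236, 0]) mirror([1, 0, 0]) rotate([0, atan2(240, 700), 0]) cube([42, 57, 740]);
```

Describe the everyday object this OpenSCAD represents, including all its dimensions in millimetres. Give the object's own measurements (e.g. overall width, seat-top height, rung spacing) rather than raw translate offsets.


A sawhorse. A 100×1338×48 mm beam (x, y, z) sits on two A-frame leg pairs. Each pair is two raked legs of 42×57 mm section (57 mm along y) splaying symmetrically in x. Each leg rises 700 mm vertically over 240 mm of horizontal reach and is 740 mm long along its own axis. Every leg's outer bottom edge rests on the floor and its outer top edge meets a bottom edge of the beam — the left legs (tilting toward +x) meet the beam's −x bottom edge, the right legs (their mirror images, tilting toward −x) meet its +x bottom edge — so the leg tops tuck under the beam, the beam's underside is 700 mm above the floor, and the feet are 580 mm apart outside-to-outside with the beam centred between them. The two leg pairs are set in 45 mm from either end of the beam.


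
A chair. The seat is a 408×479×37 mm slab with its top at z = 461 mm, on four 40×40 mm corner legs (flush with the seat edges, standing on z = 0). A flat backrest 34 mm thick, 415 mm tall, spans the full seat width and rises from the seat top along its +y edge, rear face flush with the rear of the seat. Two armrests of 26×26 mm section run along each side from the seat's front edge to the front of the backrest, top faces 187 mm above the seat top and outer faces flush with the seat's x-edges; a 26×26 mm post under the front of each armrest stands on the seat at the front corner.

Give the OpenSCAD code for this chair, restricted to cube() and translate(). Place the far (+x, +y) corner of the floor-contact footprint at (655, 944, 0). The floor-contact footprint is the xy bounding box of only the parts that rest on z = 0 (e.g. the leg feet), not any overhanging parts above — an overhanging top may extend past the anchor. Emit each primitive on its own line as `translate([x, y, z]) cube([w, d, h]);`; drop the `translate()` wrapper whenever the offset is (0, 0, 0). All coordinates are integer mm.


translate([247, 465, 424]) cube([408, 479, 37]);
translate([247, 465, 0]) cube([40, 40, 424]);
translate([615, 465, 0]) cube([40, 40, 424]);
translate([247, 904, 0]) cube([40, 40, 424]);
translate([615, 904, 0]) cube([40, 40, 424]);
translate([247, 910, 461]) cube([408, 34, 415]);
translate([247, 465, 622]) cube([26, 445, 26]);
translate([629, 465, 622]) cube([26, 445, 26]);
translate([247, 465, 461]) cube([26, 26, 161]);
translate([629, 465, 461]) cube([26, 26, 161]);


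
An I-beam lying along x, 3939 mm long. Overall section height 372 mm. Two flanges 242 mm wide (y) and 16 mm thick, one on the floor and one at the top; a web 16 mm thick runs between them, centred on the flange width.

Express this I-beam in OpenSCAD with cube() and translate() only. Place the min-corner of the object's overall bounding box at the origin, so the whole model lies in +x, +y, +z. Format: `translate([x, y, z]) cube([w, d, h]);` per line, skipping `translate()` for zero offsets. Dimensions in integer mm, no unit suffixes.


cube([3939, 242, 16]);
translate([0, 113, 16]) cube([3939, 16, 340]);
translate([0, 0, 356]) cube([3939, 242, 16]);


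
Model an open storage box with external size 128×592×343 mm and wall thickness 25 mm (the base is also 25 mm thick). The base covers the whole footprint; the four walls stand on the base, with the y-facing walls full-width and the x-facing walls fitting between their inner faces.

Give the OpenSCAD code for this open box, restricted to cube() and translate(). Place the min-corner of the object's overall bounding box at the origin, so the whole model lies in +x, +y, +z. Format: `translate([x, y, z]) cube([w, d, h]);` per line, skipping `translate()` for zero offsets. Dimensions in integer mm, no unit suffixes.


cube([128, 592, 25]);
translate([0, 0, 25]) cube([128, 25, 318]);
translate([0, 567, 25]) cube([128, 25, 318]);
translate([0, 25, 25]) cube([25, 542, 318]);
translate([103, 25, 25]) cube([25, 542, 318]);


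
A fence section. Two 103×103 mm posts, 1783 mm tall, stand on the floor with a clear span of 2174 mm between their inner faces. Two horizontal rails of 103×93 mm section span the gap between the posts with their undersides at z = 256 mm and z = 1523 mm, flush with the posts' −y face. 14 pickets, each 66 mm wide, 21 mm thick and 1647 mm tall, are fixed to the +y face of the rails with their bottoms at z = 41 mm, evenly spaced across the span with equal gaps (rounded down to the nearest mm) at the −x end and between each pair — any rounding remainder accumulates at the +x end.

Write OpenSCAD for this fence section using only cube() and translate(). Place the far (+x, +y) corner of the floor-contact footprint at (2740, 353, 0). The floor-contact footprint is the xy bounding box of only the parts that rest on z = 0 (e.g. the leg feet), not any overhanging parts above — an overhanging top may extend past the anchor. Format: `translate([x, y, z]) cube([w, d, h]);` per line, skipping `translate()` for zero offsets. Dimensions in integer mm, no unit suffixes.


translate([360, 250, 0]) cube([103, 103, 1783]);
translate([2637, 250, 0]) cube([103, 103, 1783]);
translate([463, 250, 256]) cube([2174, 103, 93]);
translate([463, 250, 1523]) cube([2174, 103, 93]);
translate([546, 353, 41]) cube([66, 21, 1647]);
translate([695, 353, 41]) cube([66, 21, 1647]);
translate([844, 353, 41]) cube([66, 21, 1647]);
translate([993, 353, 41]) cube([66, 21, 1647]);
translate([1142, 353, 41]) cube([66, 21, 1647]);
translate([1291, 353, 41]) cube([66, 21, 1647]);
translate([1440, 353, 41]) cube([66, 21, 1647]);
translate([1589, 353, 41]) cube([66, 21, 1647]);
translate([1738, 353, 41]) cube([66, 21, 1647]);
translate([1887, 353, 41]) cube([66, 21, 1647]);
translate([2036, 353, 41]) cube([66, 21, 1647]);
translate([2185, 353, 41]) cube([66, 21, 1647]);
translate([2334, 353, 41]) cube([66, 21, 1647]);
translate([2483, 353, 41]) cube([66, 21, 1647]);


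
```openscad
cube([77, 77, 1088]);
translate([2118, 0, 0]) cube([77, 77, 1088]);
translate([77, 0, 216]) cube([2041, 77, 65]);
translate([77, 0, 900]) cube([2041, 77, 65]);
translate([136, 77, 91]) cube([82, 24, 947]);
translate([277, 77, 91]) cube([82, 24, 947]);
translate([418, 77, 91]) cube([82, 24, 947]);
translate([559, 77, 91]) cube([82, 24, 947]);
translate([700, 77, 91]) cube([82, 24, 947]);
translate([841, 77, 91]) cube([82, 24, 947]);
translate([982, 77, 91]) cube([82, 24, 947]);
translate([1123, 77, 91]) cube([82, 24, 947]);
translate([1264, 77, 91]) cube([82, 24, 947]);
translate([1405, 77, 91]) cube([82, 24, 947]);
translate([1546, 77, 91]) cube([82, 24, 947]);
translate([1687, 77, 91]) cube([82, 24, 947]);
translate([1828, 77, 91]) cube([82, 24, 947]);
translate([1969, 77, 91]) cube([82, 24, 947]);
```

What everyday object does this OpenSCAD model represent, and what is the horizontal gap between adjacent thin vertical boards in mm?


A fence section. The picket gap is 59 mm.

Two posts, two rails, 14 pickets — a fence section. Span 2041 mm holds 14 pickets of 82 mm with 15 equal gaps: ⌊(2041 − 14·82) / 15⌋ = 59 mm.


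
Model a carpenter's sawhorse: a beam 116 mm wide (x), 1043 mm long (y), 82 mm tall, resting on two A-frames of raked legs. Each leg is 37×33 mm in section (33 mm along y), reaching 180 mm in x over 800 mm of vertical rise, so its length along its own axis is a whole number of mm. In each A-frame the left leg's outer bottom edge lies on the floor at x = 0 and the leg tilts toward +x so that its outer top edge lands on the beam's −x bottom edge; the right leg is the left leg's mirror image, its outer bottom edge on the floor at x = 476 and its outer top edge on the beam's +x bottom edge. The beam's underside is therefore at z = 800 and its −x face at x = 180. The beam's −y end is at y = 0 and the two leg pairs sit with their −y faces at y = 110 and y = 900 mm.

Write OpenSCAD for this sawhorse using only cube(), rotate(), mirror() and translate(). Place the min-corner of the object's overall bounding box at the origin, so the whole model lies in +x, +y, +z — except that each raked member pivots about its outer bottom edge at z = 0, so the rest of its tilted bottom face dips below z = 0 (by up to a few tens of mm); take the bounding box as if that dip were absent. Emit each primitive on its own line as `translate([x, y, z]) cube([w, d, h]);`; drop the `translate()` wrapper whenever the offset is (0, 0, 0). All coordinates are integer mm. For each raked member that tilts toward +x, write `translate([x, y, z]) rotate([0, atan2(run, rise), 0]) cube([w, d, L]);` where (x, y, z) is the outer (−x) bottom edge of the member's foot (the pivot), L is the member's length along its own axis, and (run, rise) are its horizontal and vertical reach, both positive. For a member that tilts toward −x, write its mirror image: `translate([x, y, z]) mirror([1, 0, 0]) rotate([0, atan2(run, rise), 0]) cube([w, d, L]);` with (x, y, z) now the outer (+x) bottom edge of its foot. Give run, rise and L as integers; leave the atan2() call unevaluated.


translate([180, 0, 800]) cube([116, 1043, 82]);
translate([0, 110, 0]) rotate([0, atan2(180, 800), 0]) cube([37, 33, 820]);
translate([476, 110, 0]) mirror([1, 0, 0]) rotate([0, atan2(180, 800), 0]) cube([37, 33, 820]);
translate([0, 900, 0]) rotate([0, atan2(180, 800), 0]) cube([37, 33, 820]);
translate([476, 900, 0]) mirror([1, 0, 0]) rotate([0, atan2(180, 800), 0]) cube([37, 33, 820]);


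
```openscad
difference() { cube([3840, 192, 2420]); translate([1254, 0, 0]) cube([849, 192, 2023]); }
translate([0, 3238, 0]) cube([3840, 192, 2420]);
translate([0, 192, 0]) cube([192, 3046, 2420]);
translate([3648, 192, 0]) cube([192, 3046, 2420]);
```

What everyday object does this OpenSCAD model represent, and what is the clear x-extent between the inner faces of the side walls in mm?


A single room. The interior width is 3456 mm.

Four walls enclosing a rectangle with a door in the front wall — a room. Outside width 3840 minus two 192 mm walls gives 3456 mm.


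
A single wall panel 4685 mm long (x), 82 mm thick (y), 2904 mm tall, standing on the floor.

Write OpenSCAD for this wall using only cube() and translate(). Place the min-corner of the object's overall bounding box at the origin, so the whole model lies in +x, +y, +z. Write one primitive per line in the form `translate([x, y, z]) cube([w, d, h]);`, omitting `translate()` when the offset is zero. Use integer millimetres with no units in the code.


cube([4685, 82, 2904]);


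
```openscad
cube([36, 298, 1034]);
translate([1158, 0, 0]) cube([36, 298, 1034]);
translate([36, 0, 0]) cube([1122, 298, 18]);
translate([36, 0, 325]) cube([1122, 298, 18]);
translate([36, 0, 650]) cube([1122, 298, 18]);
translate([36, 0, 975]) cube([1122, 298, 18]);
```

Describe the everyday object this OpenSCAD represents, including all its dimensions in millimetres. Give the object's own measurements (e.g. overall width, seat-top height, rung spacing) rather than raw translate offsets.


An open bookshelf. Two side panels, each 36 mm thick, 298 mm deep and 1034 mm tall, stand 1194 mm apart (outside-to-outside). Between them sit 4 shelves, each 18 mm thick and 298 mm deep, spanning the full gap between the sides. The bottom shelf rests on the floor (its underside at z = 0) and the clear gap between one shelf's top and the next shelf's underside is 307 mm.


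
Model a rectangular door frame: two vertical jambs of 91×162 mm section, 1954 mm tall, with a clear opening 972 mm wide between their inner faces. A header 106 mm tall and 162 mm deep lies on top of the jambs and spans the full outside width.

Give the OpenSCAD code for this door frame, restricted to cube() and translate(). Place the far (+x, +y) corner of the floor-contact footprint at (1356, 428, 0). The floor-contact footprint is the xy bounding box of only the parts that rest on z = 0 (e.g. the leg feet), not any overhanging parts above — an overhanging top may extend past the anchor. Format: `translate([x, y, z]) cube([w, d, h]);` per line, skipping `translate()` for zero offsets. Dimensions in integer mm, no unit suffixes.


translate([202, 266, 0]) cube([91, 162, 1954]);
translate([1265, 266, 0]) cube([91, 162, 1954]);
translate([202, 266, 1954]) cube([1154, 162, 106]);


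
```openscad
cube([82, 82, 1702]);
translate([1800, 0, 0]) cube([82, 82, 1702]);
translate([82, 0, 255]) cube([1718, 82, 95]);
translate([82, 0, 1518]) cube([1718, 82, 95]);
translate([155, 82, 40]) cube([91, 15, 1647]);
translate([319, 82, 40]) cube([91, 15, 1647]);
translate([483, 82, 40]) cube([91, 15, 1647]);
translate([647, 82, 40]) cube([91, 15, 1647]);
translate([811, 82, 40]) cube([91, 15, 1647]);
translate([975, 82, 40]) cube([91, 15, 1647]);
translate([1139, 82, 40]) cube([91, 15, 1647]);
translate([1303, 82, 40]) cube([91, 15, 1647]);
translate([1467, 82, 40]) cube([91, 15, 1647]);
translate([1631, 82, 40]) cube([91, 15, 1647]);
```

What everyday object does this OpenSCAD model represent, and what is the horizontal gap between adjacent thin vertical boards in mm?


A fence section. The picket gap is 73 mm.

Two posts, two rails, 10 pickets — a fence section. Span 1718 mm holds 10 pickets of 91 mm with 11 equal gaps: ⌊(1718 − 10·91) / 11⌋ = 73 mm.


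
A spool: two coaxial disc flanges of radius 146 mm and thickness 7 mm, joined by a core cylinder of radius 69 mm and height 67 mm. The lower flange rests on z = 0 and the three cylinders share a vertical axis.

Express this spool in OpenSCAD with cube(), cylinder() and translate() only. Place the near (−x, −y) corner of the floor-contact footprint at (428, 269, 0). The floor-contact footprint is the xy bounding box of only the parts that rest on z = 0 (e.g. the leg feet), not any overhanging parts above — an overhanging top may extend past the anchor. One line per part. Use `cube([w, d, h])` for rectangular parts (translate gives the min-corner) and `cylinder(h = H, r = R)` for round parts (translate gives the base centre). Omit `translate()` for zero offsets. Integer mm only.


translate([574, 415, 0]) cylinder(h = 7, r = 146);
translate([574, 415, 7]) cylinder(h = 67, r = 69);
translate([574, 415, 74]) cylinder(h = 7, r = 146);


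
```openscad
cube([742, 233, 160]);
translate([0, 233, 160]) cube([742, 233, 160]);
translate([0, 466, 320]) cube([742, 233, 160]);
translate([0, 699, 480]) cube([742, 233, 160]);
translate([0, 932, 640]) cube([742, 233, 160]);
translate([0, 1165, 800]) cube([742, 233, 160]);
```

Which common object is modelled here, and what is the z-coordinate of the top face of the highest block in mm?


A staircase. The total rise is 960 mm.

6 identical blocks, each offset up and back from the previous — a staircase. Each step is 160 mm tall and there are 6 of them, so the total rise is 6 × 160 = 960 mm.


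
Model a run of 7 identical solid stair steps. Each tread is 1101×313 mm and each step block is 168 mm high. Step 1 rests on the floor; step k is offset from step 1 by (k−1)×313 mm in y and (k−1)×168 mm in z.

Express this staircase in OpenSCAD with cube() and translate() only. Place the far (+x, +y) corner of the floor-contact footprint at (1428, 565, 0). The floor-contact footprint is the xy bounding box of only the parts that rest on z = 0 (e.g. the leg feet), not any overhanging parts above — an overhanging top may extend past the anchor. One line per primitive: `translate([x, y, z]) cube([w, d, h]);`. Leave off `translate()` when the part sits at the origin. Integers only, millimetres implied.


translate([327, 252, 0]) cube([1101, 313, 168]);
translate([327, 565, 168]) cube([1101, 313, 168]);
translate([327, 878, 336]) cube([1101, 313, 168]);
translate([327, 1191, 504]) cube([1101, 313, 168]);
translate([327, 1504, 672]) cube([1101, 313, 168]);
translate([327, 1817, 840]) cube([1101, 313, 168]);
translate([327, 2130, 1008]) cube([1101, 313, 168]);


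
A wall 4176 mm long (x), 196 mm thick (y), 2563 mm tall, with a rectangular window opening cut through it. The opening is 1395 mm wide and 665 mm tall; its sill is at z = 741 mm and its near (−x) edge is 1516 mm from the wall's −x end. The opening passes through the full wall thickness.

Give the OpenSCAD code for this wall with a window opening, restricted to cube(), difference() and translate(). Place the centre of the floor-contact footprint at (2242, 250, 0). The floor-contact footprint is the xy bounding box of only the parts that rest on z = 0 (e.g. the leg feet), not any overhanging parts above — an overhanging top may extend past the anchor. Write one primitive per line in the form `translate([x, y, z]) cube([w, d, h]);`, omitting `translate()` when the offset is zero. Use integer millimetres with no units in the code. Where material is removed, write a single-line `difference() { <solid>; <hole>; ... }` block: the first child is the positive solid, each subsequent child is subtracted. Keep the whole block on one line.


difference() { translate([154, 152, 0]) cube([4176, 196, 2563]); translate([1670, 152, 741]) cube([1395, 196, 665]); }


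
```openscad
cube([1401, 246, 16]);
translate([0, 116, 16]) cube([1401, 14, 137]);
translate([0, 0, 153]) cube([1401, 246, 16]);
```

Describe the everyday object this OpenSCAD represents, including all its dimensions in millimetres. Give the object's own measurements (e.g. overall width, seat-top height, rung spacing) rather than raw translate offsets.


An I-beam lying along x, 1401 mm long. Overall section height 169 mm. Two flanges 246 mm wide (y) and 16 mm thick, one on the floor and one at the top; a web 14 mm thick runs between them, centred on the flange width.


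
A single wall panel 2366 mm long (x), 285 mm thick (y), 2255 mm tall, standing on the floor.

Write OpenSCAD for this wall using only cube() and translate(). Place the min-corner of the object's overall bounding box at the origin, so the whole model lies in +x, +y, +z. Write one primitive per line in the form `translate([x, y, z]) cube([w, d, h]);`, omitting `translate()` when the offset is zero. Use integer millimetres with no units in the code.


cube([2366, 285, 2255]);


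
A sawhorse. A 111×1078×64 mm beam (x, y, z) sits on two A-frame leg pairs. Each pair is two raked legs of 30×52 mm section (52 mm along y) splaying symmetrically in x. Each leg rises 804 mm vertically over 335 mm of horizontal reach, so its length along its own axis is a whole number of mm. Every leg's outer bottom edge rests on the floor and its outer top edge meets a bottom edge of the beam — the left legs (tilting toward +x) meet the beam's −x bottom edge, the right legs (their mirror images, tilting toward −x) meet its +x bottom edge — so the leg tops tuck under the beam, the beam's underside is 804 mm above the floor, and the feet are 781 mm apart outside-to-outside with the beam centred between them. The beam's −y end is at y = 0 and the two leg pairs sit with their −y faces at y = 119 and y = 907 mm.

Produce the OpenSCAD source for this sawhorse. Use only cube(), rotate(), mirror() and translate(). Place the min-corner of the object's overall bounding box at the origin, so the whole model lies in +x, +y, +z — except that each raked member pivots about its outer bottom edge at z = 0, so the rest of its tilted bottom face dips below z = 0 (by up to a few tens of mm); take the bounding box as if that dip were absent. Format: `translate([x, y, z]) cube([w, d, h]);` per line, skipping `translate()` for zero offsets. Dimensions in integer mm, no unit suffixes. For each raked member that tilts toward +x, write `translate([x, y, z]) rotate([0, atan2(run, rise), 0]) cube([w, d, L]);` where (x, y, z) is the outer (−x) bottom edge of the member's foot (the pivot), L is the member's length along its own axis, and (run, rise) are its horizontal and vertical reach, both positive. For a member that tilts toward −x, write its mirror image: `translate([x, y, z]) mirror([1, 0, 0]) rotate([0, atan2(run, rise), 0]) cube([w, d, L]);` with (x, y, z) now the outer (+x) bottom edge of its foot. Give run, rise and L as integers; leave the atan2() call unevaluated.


// leg length = √(335² + 804²) = 871
// right-leg outer foot x = 2·335 + 111 = 781
// beam min-corner = (335, 0, 804)
translate([335, 0, 804]) cube([111, 1078, 64]);
translate([0, 119, 0]) rotate([0, atan2(335, 804), 0]) cube([30, 52, 871]);
translate([781, 119, 0]) mirror([1, 0, 0]) rotate([0, atan2(335, 804), 0]) cube([30, 52, 871]);
translate([0, 907, 0]) rotate([0, atan2(335, 804), 0]) cube([30, 52, 871]);
translate([781, 907, 0]) mirror([1, 0, 0]) rotate([0, atan2(335, 804), 0]) cube([30, 52, 871]);


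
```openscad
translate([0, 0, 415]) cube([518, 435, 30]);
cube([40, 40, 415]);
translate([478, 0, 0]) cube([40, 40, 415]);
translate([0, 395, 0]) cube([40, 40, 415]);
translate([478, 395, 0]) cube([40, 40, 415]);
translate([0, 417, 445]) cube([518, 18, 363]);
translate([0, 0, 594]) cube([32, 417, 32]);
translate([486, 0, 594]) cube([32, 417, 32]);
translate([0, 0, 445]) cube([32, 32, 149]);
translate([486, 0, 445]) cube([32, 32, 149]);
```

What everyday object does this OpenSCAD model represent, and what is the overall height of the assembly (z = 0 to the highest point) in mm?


A chair. The overall height is 808 mm.

A slab on four corner posts with a tall panel at the back — a chair. The seat slab sits at z = 415 with thickness 30, and the 363 mm backrest starts at the seat top, so the overall height is 415 + 30 + 363 = 808 mm.


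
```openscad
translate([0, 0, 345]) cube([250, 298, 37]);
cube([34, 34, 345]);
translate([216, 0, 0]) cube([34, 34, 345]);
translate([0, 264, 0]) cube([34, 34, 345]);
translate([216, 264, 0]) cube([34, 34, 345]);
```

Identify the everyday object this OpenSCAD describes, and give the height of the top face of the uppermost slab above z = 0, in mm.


A stool. The seat height is 382 mm.

A 250×298×37 slab at z = 345 on four corner posts — a stool. The seat top is 345 + 37 = 382 mm.


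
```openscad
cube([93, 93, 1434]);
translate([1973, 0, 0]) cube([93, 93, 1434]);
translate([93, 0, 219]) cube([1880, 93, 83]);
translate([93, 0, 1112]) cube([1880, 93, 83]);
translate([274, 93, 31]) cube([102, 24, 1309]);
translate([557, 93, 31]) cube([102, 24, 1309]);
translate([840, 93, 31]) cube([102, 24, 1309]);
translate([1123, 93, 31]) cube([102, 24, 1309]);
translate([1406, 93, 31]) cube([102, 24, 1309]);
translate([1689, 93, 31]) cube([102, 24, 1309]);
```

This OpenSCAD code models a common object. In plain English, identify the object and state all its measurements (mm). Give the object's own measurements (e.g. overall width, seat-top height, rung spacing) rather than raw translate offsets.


A fence section. Two 93×93 mm posts, 1434 mm tall, stand on the floor with a clear span of 1880 mm between their inner faces. Two horizontal rails of 93×83 mm section span the gap between the posts with their undersides at z = 219 mm and z = 1112 mm, flush with the posts' −y face. 6 pickets, each 102 mm wide, 24 mm thick and 1309 mm tall, are fixed to the +y face of the rails with their bottoms at z = 31 mm, spaced across the span with a 181 mm gap after the −x post and between neighbouring pickets, with 182 mm left before the +x post.


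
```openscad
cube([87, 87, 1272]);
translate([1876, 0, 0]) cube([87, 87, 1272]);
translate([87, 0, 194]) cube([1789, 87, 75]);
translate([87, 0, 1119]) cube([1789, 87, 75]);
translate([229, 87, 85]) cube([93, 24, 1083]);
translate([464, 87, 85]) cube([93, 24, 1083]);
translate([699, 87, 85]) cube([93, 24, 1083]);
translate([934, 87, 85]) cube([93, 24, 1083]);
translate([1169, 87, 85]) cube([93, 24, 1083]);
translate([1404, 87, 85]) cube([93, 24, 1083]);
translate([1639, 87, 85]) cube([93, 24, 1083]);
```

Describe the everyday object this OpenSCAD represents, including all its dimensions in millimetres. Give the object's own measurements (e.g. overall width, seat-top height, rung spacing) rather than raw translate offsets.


A fence section. Two 87×87 mm posts, 1272 mm tall, stand on the floor with a clear span of 1789 mm between their inner faces. Two horizontal rails of 87×75 mm section span the gap between the posts with their undersides at z = 194 mm and z = 1119 mm, flush with the posts' −y face. 7 pickets, each 93 mm wide, 24 mm thick and 1083 mm tall, are fixed to the +y face of the rails with their bottoms at z = 85 mm, spaced across the span with a 142 mm gap after the −x post and between neighbouring pickets, with 144 mm left before the +x post.


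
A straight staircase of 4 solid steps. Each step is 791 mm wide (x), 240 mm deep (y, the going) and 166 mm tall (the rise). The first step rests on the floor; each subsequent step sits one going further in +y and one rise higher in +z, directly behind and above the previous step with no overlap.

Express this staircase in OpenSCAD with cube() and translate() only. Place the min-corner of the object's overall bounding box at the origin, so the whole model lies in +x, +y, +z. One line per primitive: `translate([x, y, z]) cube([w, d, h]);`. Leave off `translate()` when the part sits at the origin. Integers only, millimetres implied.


cube([791, 240, 166]);
translate([0, 240, 166]) cube([791, 240, 166]);
translate([0, 480, 332]) cube([791, 240, 166]);
translate([0, 720, 498]) cube([791, 240, 166]);


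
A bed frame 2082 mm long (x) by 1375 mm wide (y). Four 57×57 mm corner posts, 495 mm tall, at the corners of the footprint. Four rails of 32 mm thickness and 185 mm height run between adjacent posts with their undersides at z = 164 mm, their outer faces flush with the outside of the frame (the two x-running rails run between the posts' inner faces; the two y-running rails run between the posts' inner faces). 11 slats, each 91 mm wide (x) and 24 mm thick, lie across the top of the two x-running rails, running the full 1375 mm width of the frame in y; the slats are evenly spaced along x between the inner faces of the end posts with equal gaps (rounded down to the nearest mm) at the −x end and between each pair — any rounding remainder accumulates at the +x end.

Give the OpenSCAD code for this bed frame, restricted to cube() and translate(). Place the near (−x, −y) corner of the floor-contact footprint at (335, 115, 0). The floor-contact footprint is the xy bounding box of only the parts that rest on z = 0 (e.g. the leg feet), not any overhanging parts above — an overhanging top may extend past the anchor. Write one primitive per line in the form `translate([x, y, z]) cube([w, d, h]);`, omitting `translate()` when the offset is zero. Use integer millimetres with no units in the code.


translate([335, 115, 0]) cube([57, 57, 495]);
translate([335, 1433, 0]) cube([57, 57, 495]);
translate([2360, 115, 0]) cube([57, 57, 495]);
translate([2360, 1433, 0]) cube([57, 57, 495]);
translate([392, 115, 164]) cube([1968, 32, 185]);
translate([392, 1458, 164]) cube([1968, 32, 185]);
translate([335, 172, 164]) cube([32, 1261, 185]);
translate([2385, 172, 164]) cube([32, 1261, 185]);
translate([472, 115, 349]) cube([91, 1375, 24]);
translate([643, 115, 349]) cube([91, 1375, 24]);
translate([814, 115, 349]) cube([91, 1375, 24]);
translate([985, 115, 349]) cube([91, 1375, 24]);
translate([1156, 115, 349]) cube([91, 1375, 24]);
translate([1327, 115, 349]) cube([91, 1375, 24]);
translate([1498, 115, 349]) cube([91, 1375, 24]);
translate([1669, 115, 349]) cube([91, 1375, 24]);
translate([1840, 115, 349]) cube([91, 1375, 24]);
translate([2011, 115, 349]) cube([91, 1375, 24]);
translate([2182, 115, 349]) cube([91, 1375, 24]);


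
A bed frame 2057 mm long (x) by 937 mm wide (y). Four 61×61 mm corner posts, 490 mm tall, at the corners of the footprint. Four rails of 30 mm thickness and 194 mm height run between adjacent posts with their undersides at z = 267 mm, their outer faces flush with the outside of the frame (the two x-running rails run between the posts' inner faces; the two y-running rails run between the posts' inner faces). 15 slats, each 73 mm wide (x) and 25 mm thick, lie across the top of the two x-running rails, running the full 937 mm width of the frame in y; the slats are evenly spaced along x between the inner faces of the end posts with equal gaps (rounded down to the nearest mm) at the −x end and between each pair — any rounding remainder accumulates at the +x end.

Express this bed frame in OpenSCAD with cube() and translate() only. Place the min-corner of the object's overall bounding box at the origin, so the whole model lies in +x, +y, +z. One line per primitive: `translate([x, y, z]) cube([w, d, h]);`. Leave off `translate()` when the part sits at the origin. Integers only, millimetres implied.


// slat z = rail_z + rail_h = 267 + 194 = 461
// slat gap = ⌊(1935 − 15·73) / 16⌋ = 52
cube([61, 61, 490]);
translate([0, 876, 0]) cube([61, 61, 490]);
translate([1996, 0, 0]) cube([61, 61, 490]);
translate([1996, 876, 0]) cube([61, 61, 490]);
translate([61, 0, 267]) cube([1935, 30, 194]);
translate([61, 907, 267]) cube([1935, 30, 194]);
translate([0, 61, 267]) cube([30, 815, 194]);
translate([2027, 61, 267]) cube([30, 815, 194]);
translate([113, 0, 461]) cube([73, 937, 25]);
translate([238, 0, 461]) cube([73, 937, 25]);
translate([363, 0, 461]) cube([73, 937, 25]);
translate([488, 0, 461]) cube([73, 937, 25]);
translate([613, 0, 461]) cube([73, 937, 25]);
translate([738, 0, 461]) cube([73, 937, 25]);
translate([863, 0, 461]) cube([73, 937, 25]);
translate([988, 0, 461]) cube([73, 937, 25]);
translate([1113, 0, 461]) cube([73, 937, 25]);
translate([1238, 0, 461]) cube([73, 937, 25]);
translate([1363, 0, 461]) cube([73, 937, 25]);
translate([1488, 0, 461]) cube([73, 937, 25]);
translate([1613, 0, 461]) cube([73, 937, 25]);
translate([1738, 0, 461]) cube([73, 937, 25]);
translate([1863, 0, 461]) cube([73, 937, 25]);


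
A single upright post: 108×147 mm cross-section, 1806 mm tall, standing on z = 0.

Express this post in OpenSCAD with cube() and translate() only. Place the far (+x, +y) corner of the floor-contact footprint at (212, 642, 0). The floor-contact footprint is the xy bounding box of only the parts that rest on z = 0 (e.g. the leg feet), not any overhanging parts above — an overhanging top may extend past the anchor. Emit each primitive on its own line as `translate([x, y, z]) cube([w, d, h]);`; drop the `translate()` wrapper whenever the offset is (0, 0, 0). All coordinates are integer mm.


translate([104, 495, 0]) cube([108, 147, 1806]);


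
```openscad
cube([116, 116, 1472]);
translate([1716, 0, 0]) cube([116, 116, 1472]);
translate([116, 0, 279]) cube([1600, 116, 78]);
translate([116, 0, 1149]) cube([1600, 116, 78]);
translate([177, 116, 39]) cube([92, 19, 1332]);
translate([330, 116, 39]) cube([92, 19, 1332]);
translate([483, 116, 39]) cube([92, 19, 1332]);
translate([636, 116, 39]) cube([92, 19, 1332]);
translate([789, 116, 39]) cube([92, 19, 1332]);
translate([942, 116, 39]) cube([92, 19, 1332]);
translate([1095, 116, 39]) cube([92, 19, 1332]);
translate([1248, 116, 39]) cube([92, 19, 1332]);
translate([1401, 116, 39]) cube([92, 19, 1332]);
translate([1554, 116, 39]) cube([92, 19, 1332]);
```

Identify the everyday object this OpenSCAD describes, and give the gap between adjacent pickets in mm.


A fence section. The picket gap is 61 mm.

Two posts, two rails, 10 pickets — a fence section. Span 1600 mm holds 10 pickets of 92 mm with 11 equal gaps: ⌊(1600 − 10·92) / 11⌋ = 61 mm.


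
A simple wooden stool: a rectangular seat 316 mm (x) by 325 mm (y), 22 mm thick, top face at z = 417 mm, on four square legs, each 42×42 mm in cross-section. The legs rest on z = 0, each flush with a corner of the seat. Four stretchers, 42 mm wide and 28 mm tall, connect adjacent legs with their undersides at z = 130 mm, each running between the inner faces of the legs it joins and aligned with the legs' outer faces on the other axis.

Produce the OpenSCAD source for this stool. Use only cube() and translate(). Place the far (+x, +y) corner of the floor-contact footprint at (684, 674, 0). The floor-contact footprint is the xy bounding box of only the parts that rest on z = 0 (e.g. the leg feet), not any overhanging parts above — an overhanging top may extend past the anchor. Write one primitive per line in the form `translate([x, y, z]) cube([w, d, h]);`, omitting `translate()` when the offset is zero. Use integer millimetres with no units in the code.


translate([368, 349, 395]) cube([316, 325, 22]);
translate([368, 349, 0]) cube([42, 42, 395]);
translate([642, 349, 0]) cube([42, 42, 395]);
translate([368, 632, 0]) cube([42, 42, 395]);
translate([642, 632, 0]) cube([42, 42, 395]);
translate([410, 349, 130]) cube([232, 42, 28]);
translate([410, 632, 130]) cube([232, 42, 28]);
translate([368, 391, 130]) cube([42, 241, 28]);
translate([642, 391, 130]) cube([42, 241, 28]);


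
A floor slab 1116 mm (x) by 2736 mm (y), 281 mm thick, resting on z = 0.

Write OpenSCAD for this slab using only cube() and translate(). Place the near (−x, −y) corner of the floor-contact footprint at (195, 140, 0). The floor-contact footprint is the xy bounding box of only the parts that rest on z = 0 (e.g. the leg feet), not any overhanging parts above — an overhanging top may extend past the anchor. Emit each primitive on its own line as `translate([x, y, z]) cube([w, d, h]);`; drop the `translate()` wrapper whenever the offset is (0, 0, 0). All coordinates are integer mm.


translate([195, 140, 0]) cube([1116, 2736, 281]);


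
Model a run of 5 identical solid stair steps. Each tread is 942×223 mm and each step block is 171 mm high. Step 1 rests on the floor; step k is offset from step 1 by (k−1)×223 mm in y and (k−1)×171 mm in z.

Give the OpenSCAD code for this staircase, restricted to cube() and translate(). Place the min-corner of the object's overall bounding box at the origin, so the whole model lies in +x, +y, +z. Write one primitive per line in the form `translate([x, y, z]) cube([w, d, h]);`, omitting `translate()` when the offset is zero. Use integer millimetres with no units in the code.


cube([942, 223, 171]);
translate([0, 223, 171]) cube([942, 223, 171]);
translate([0, 446, 342]) cube([942, 223, 171]);
translate([0, 669, 513]) cube([942, 223, 171]);
translate([0, 892, 684]) cube([942, 223, 171]);


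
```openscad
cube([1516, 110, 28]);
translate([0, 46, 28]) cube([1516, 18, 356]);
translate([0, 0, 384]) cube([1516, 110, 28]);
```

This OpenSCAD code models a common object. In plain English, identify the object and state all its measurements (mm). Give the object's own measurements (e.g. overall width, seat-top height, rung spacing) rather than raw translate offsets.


An I-beam lying along x, 1516 mm long. Overall section height 412 mm. Two flanges 110 mm wide (y) and 28 mm thick, one on the floor and one at the top; a web 18 mm thick runs between them, centred on the flange width.


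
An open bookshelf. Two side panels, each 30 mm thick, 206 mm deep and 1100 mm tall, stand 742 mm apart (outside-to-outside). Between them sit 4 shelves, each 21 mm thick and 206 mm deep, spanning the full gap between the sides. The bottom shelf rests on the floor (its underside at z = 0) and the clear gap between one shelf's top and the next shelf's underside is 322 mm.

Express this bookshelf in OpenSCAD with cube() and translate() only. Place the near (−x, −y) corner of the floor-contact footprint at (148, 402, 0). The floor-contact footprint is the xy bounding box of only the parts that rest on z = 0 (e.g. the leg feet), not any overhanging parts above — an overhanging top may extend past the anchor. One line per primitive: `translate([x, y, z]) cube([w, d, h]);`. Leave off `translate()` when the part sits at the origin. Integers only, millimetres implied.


translate([148, 402, 0]) cube([30, 206, 1100]);
translate([860, 402, 0]) cube([30, 206, 1100]);
translate([178, 402, 0]) cube([682, 206, 21]);
translate([178, 402, 343]) cube([682, 206, 21]);
translate([178, 402, 686]) cube([682, 206, 21]);
translate([178, 402, 1029]) cube([682, 206, 21]);


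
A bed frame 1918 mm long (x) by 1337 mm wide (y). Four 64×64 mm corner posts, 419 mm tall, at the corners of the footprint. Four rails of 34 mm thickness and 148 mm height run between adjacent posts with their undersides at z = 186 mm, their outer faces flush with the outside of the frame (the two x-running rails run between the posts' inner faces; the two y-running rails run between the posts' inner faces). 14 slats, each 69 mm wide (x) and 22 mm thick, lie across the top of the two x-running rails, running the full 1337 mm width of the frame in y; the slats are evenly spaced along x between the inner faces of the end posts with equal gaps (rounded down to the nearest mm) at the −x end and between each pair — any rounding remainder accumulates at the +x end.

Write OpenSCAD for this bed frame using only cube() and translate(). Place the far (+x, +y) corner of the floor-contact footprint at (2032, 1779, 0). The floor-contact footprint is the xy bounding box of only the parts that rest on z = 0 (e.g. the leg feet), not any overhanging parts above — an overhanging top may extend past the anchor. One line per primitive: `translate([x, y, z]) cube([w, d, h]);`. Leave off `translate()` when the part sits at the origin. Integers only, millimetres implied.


translate([114, 442, 0]) cube([64, 64, 419]);
translate([114, 1715, 0]) cube([64, 64, 419]);
translate([1968, 442, 0]) cube([64, 64, 419]);
translate([1968, 1715, 0]) cube([64, 64, 419]);
translate([178, 442, 186]) cube([1790, 34, 148]);
translate([178, 1745, 186]) cube([1790, 34, 148]);
translate([114, 506, 186]) cube([34, 1209, 148]);
translate([1998, 506, 186]) cube([34, 1209, 148]);
translate([232, 442, 334]) cube([69, 1337, 22]);
translate([355, 442, 334]) cube([69, 1337, 22]);
translate([478, 442, 334]) cube([69, 1337, 22]);
translate([601, 442, 334]) cube([69, 1337, 22]);
translate([724, 442, 334]) cube([69, 1337, 22]);
translate([847, 442, 334]) cube([69, 1337, 22]);
translate([970, 442, 334]) cube([69, 1337, 22]);
translate([1093, 442, 334]) cube([69, 1337, 22]);
translate([1216, 442, 334]) cube([69, 1337, 22]);
translate([1339, 442, 334]) cube([69, 1337, 22]);
translate([1462, 442, 334]) cube([69, 1337, 22]);
translate([1585, 442, 334]) cube([69, 1337, 22]);
translate([1708, 442, 334]) cube([69, 1337, 22]);
translate([1831, 442, 334]) cube([69, 1337, 22]);
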